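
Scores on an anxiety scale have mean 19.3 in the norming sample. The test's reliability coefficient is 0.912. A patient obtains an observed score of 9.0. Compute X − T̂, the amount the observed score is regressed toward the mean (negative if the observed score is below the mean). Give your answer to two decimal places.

-0.91

Regress the observed score toward the mean by the unreliability: T̂ = 0.912·9.0 + 0.088·19.3 = 8.2080 + 1.6984 = 9.9064.
X − T̂ = 9.0 − 9.906 = -0.906 → -0.91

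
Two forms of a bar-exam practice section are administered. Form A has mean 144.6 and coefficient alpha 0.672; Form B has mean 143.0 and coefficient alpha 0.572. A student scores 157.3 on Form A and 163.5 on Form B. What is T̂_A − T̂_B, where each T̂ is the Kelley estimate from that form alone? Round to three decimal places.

-1.592

T̂_A = 0.672(157.3) + 0.328(144.6) = 153.13440
T̂_B = 0.572(163.5) + 0.428(143.0) = 154.72600
T̂_A − T̂_B = -1.59160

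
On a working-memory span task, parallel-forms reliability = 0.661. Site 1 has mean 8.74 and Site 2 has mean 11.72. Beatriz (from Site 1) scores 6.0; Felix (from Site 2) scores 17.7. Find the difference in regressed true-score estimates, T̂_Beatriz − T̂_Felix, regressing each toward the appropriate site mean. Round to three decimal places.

-8.744

T̂_Beatriz = 0.661(6.0) + 0.339(8.74) = 6.92886
T̂_Felix = 0.661(17.7) + 0.339(11.72) = 15.67278
Difference = 6.92886 − 15.67278 = -8.74392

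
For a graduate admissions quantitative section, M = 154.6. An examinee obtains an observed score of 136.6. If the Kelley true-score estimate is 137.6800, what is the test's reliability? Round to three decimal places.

T̂ = ρX + (1 − ρ)μ  ⇒  T̂ − μ = ρ(X − μ)
ρ = (T̂ − μ)/(X − μ) = (137.6800 − 154.6) / (136.6 − 154.6) = -16.9200 / -18.0 = 0.94000

0.940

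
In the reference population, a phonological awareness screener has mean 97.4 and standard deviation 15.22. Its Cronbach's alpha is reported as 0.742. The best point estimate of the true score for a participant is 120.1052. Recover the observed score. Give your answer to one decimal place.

T̂ = ρX + (1 − ρ)μ  ⇒  X = (T̂ − (1 − ρ)μ) / ρ
X = (120.1052 − 0.258 × 97.4) / 0.742 = (120.1052 − 25.1292) / 0.742 = 94.9760 / 0.742 = 128.000

128.0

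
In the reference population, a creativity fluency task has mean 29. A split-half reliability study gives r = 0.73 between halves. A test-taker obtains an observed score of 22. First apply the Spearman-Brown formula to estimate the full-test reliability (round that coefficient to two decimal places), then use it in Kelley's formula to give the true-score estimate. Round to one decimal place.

Spearman-Brown: ρ = 2r/(1 + r) = 2(0.73)/(1 + 0.73) = 1.460/1.73 = 0.8439 → 0.84
Weight the observed score by reliability and the mean by (1 − reliability): T̂ = 0.84·22 + 0.16·29 = 18.48 + 4.64 = 23.12.

23.1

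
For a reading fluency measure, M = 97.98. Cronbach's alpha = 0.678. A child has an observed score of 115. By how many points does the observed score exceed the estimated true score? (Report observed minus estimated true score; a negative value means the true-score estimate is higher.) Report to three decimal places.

5.480

T̂ = ρX + (1 − ρ)μ
  = 0.678 × 115 + 0.322 × 97.98
  = 77.970 + 31.54956
  = 109.51956
  ≈ 109.5196
X − T̂ = 115 − 109.5196 = 5.4804 → 5.480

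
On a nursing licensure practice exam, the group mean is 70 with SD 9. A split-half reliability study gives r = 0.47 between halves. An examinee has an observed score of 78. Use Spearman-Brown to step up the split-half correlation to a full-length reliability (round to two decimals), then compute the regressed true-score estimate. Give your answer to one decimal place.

Spearman-Brown: ρ = 2r/(1 + r) = 2(0.47)/(1 + 0.47) = 0.940/1.47 = 0.6395 → 0.64
T̂ = 0.64(78) + 0.36(70) = 49.92 + 25.20 = 75.12 → 75.1

75.1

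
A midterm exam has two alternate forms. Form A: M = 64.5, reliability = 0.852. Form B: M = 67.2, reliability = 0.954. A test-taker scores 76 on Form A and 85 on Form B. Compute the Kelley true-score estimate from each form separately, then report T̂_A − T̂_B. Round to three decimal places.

-9.883

T̂_A = 0.852(76) + 0.148(64.5) = 74.29800
T̂_B = 0.954(85) + 0.046(67.2) = 84.18120
T̂_A − T̂_B = -9.88320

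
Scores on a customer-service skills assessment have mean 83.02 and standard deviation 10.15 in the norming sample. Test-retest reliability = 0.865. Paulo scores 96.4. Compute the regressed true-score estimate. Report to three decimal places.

T̂ = ρX + (1 − ρ)μ
  = 0.865 × 96.4 + 0.135 × 83.02
  = 83.3860 + 11.20770
  = 94.5937
  ≈ 94.594

94.594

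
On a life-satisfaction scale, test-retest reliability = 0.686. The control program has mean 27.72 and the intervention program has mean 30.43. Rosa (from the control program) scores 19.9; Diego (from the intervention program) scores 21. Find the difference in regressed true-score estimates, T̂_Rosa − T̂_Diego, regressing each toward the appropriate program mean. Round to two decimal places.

T̂_Rosa = 0.686(19.9) + 0.314(27.72) = 22.3555
T̂_Diego = 0.686(21) + 0.314(30.43) = 23.9610
Difference = 22.3555 − 23.9610 = -1.6055

-1.61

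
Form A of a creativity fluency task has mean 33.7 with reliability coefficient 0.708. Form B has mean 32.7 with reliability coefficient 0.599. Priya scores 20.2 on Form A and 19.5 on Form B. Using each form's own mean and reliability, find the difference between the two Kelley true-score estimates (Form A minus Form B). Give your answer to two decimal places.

T̂_A = 0.708(20.2) + 0.292(33.7) = 24.1420
T̂_B = 0.599(19.5) + 0.401(32.7) = 24.7932
T̂_A − T̂_B = -0.6512

-0.65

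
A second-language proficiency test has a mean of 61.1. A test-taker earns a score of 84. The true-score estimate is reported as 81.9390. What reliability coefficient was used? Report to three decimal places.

T̂ = ρX + (1 − ρ)μ  ⇒  T̂ − μ = ρ(X − μ)
ρ = (T̂ − μ)/(X − μ) = (81.9390 − 61.1) / (84 − 61.1) = 20.8390 / 22.9 = 0.91000

0.910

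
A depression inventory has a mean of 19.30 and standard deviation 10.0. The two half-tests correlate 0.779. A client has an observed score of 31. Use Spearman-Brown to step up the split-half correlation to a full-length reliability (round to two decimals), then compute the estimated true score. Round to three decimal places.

29.596

Spearman-Brown: ρ = 2r/(1 + r) = 2(0.779)/(1 + 0.779) = 1.5580/1.779 = 0.8758 → 0.88
T̂ = ρX + (1 − ρ)μ
  = 0.88 × 31 + 0.12 × 19.30
  = 27.28 + 2.3160
  = 29.5960
  ≈ 29.596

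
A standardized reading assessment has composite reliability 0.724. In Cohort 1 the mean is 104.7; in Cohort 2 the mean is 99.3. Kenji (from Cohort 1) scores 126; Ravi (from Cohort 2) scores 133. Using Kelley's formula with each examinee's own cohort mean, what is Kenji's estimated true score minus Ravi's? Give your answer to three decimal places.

T̂_Kenji = 0.724(126) + 0.276(104.7) = 120.12120
T̂_Ravi = 0.724(133) + 0.276(99.3) = 123.69880
Difference = 120.12120 − 123.69880 = -3.57760

-3.578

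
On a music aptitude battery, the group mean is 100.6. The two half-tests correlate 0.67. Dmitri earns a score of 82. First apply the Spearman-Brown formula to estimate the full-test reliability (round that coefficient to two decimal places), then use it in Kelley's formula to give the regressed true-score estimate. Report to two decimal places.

85.72

Spearman-Brown: ρ = 2r/(1 + r) = 2(0.67)/(1 + 0.67) = 1.340/1.67 = 0.8024 → 0.80
T̂ = ρX + (1 − ρ)μ
  = 0.80 × 82 + 0.20 × 100.6
  = 65.60 + 20.120
  = 85.720
  ≈ 85.72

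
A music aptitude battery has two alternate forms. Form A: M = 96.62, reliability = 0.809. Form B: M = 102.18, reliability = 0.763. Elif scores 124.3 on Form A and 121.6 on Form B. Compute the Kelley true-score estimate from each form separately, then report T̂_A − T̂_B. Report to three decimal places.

T̂_A = 0.809(124.3) + 0.191(96.62) = 119.01312
T̂_B = 0.763(121.6) + 0.237(102.18) = 116.99746
T̂_A − T̂_B = 2.01566

2.016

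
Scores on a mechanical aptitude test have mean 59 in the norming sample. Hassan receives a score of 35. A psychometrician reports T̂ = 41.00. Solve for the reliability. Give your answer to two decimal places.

T̂ = ρX + (1 − ρ)μ  ⇒  T̂ − μ = ρ(X − μ)
ρ = (T̂ − μ)/(X − μ) = (41.00 − 59) / (35 − 59) = -18.00 / -24.0 = 0.7500

0.75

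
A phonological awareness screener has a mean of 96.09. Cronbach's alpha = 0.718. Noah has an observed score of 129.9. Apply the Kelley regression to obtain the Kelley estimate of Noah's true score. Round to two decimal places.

120.37

T̂ = ρX + (1 − ρ)μ
  = 0.718 × 129.9 + 0.282 × 96.09
  = 93.2682 + 27.09738
  = 120.366
  ≈ 120.37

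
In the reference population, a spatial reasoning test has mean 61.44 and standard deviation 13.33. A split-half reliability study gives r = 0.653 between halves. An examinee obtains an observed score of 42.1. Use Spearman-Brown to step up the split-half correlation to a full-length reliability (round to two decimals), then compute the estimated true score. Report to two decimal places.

Spearman-Brown: ρ = 2r/(1 + r) = 2(0.653)/(1 + 0.653) = 1.3060/1.653 = 0.7901 → 0.79
T̂ = 0.79(42.1) + 0.21(61.44) = 33.259 + 12.9024 = 46.161 → 46.16

46.16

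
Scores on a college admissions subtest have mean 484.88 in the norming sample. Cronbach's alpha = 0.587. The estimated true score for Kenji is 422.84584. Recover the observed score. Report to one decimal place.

T̂ = ρX + (1 − ρ)μ  ⇒  X = (T̂ − (1 − ρ)μ) / ρ
X = (422.84584 − 0.413 × 484.88) / 0.587 = (422.84584 − 200.25544) / 0.587 = 222.59040 / 0.587 = 379.200

379.2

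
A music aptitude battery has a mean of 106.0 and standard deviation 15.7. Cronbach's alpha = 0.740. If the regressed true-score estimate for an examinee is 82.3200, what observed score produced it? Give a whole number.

74

T̂ = ρX + (1 − ρ)μ  ⇒  X = (T̂ − (1 − ρ)μ) / ρ
X = (82.3200 − 0.260 × 106.0) / 0.740 = (82.3200 − 27.5600) / 0.740 = 54.7600 / 0.740 = 74.00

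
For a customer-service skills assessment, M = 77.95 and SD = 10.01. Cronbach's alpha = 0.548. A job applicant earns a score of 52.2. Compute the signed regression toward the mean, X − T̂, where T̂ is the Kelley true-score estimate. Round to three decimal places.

T̂ = ρX + (1 − ρ)μ
  = 0.548 × 52.2 + 0.452 × 77.95
  = 28.6056 + 35.23340
  = 63.83900
  ≈ 63.8390
X − T̂ = 52.2 − 63.8390 = -11.6390 → -11.639

-11.639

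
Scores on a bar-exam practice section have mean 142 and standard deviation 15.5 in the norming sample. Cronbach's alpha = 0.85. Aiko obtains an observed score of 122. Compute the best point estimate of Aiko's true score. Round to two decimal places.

125.00

Weight the observed score by reliability and the mean by (1 − reliability): T̂ = 0.85·122 + 0.15·142 = 103.70 + 21.30 = 125.000.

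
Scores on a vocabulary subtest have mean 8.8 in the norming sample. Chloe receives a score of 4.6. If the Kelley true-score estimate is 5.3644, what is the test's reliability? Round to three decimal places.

0.818

T̂ = ρX + (1 − ρ)μ  ⇒  T̂ − μ = ρ(X − μ)
ρ = (T̂ − μ)/(X − μ) = (5.3644 − 8.8) / (4.6 − 8.8) = -3.4356 / -4.2 = 0.81800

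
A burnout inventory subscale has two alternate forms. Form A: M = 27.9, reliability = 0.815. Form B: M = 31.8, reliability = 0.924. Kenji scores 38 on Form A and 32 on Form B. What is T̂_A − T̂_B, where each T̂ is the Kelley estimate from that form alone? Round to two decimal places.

T̂_A = 0.815(38) + 0.185(27.9) = 36.1315
T̂_B = 0.924(32) + 0.076(31.8) = 31.9848
T̂_A − T̂_B = 4.1467

4.15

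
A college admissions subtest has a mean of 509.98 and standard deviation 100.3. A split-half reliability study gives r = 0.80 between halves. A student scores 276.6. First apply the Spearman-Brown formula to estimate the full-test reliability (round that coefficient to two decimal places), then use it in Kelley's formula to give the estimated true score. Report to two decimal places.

Spearman-Brown: ρ = 2r/(1 + r) = 2(0.80)/(1 + 0.80) = 1.600/1.80 = 0.8889 → 0.89
Kelley's formula gives T̂ = 0.89·276.6 + 0.11·509.98 = 246.174 + 56.0978 = 302.272.

302.27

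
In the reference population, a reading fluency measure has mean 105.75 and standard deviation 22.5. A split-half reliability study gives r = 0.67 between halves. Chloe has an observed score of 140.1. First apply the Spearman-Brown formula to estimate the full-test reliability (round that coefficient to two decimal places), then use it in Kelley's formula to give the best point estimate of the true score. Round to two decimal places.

Spearman-Brown: ρ = 2r/(1 + r) = 2(0.67)/(1 + 0.67) = 1.340/1.67 = 0.8024 → 0.80
T̂ = ρX + (1 − ρ)μ
  = 0.80 × 140.1 + 0.20 × 105.75
  = 112.080 + 21.1500
  = 133.230
  ≈ 133.23

133.23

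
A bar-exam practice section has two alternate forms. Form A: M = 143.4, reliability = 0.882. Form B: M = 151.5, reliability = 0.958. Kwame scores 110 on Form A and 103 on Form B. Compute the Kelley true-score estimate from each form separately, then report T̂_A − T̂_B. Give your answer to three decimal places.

8.904

T̂_A = 0.882(110) + 0.118(143.4) = 113.94120
T̂_B = 0.958(103) + 0.042(151.5) = 105.03700
T̂_A − T̂_B = 8.90420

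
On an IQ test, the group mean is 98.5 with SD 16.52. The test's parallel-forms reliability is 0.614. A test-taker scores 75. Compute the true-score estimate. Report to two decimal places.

84.07

Kelley's formula gives T̂ = 0.614·75 + 0.386·98.5 = 46.050 + 38.0210 = 84.071.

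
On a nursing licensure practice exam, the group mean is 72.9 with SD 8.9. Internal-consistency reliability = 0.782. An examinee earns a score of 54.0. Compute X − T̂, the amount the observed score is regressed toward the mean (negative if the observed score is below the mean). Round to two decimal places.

T̂ = 0.782(54.0) + 0.218(72.9) = 42.2280 + 15.8922 = 58.1202 → 58.120
X − T̂ = 54.0 − 58.120 = -4.120 → -4.12

-4.12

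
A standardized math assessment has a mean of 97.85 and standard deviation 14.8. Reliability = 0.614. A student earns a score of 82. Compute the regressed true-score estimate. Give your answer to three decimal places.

88.118

T̂ = ρX + (1 − ρ)μ
  = 0.614 × 82 + 0.386 × 97.85
  = 50.348 + 37.77010
  = 88.1181
  ≈ 88.118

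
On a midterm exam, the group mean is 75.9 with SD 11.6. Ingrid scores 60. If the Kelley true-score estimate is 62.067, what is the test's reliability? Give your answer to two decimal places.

T̂ = ρX + (1 − ρ)μ  ⇒  T̂ − μ = ρ(X − μ)
ρ = (T̂ − μ)/(X − μ) = (62.067 − 75.9) / (60 − 75.9) = -13.833 / -15.9 = 0.8700

0.87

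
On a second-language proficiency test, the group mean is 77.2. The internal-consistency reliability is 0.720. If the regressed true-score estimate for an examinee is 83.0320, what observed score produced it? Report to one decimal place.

85.3

T̂ = ρX + (1 − ρ)μ  ⇒  X = (T̂ − (1 − ρ)μ) / ρ
X = (83.0320 − 0.280 × 77.2) / 0.720 = (83.0320 − 21.6160) / 0.720 = 61.4160 / 0.720 = 85.300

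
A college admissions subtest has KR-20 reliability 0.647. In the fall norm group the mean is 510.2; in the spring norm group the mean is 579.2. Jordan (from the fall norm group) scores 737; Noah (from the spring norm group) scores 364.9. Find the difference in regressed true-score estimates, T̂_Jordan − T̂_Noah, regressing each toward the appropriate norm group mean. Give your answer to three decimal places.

216.392

T̂_Jordan = 0.647(737) + 0.353(510.2) = 656.93960
T̂_Noah = 0.647(364.9) + 0.353(579.2) = 440.54790
Difference = 656.93960 − 440.54790 = 216.39170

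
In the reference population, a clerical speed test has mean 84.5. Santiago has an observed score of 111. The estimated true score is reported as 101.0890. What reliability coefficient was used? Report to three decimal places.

0.626

T̂ = ρX + (1 − ρ)μ  ⇒  T̂ − μ = ρ(X − μ)
ρ = (T̂ − μ)/(X − μ) = (101.0890 − 84.5) / (111 − 84.5) = 16.5890 / 26.5 = 0.62600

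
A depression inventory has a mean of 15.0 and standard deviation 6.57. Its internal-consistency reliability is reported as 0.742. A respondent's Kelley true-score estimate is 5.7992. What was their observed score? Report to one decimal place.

T̂ = ρX + (1 − ρ)μ  ⇒  X = (T̂ − (1 − ρ)μ) / ρ
X = (5.7992 − 0.258 × 15.0) / 0.742 = (5.7992 − 3.8700) / 0.742 = 1.9292 / 0.742 = 2.600

2.6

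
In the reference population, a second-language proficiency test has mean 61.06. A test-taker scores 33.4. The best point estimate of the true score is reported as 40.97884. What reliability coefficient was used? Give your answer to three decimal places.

T̂ = ρX + (1 − ρ)μ  ⇒  T̂ − μ = ρ(X − μ)
ρ = (T̂ − μ)/(X − μ) = (40.97884 − 61.06) / (33.4 − 61.06) = -20.08116 / -27.66 = 0.72600

0.726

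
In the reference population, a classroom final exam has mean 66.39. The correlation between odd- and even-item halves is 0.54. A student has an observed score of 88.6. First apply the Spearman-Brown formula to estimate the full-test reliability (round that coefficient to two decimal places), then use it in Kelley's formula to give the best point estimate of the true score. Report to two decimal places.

81.94

Spearman-Brown: ρ = 2r/(1 + r) = 2(0.54)/(1 + 0.54) = 1.080/1.54 = 0.7013 → 0.70
T̂ = ρX + (1 − ρ)μ
  = 0.70 × 88.6 + 0.30 × 66.39
  = 62.020 + 19.9170
  = 81.937
  ≈ 81.94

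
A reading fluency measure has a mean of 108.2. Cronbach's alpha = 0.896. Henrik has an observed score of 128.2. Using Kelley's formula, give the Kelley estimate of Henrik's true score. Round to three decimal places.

126.120

T̂ = ρX + (1 − ρ)μ
  = 0.896 × 128.2 + 0.104 × 108.2
  = 114.8672 + 11.2528
  = 126.1200
  ≈ 126.120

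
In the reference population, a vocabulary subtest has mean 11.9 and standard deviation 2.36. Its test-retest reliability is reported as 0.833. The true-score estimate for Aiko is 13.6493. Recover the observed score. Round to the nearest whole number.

T̂ = ρX + (1 − ρ)μ  ⇒  X = (T̂ − (1 − ρ)μ) / ρ
X = (13.6493 − 0.167 × 11.9) / 0.833 = (13.6493 − 1.9873) / 0.833 = 11.6620 / 0.833 = 14.00

14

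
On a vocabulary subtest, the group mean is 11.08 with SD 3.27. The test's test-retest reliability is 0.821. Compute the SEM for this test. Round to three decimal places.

SEM = SD · √(1 − ρ) = 3.27 × √0.179 = 3.27 × 0.4231 = 1.3835

1.383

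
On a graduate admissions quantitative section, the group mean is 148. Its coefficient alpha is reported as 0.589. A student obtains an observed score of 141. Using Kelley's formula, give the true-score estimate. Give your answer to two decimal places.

143.88

Regress the observed score toward the mean by the unreliability: T̂ = 0.589·141 + 0.411·148 = 83.049 + 60.828 = 143.877.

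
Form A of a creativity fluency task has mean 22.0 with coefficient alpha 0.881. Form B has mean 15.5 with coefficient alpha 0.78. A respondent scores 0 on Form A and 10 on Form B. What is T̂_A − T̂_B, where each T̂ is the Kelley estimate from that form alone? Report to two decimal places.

T̂_A = 0.881(0) + 0.119(22.0) = 2.6180
T̂_B = 0.78(10) + 0.22(15.5) = 11.2100
T̂_A − T̂_B = -8.5920

-8.59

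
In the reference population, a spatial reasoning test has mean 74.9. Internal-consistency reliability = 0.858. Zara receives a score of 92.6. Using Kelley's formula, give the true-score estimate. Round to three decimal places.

90.087

T̂ = ρX + (1 − ρ)μ
  = 0.858 × 92.6 + 0.142 × 74.9
  = 79.4508 + 10.6358
  = 90.0866
  ≈ 90.087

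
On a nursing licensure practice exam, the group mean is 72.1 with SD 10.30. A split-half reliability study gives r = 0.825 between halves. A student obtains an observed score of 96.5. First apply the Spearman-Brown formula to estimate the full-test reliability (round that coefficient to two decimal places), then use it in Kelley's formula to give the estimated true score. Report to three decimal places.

94.060

Spearman-Brown: ρ = 2r/(1 + r) = 2(0.825)/(1 + 0.825) = 1.6500/1.825 = 0.9041 → 0.90
Regress the observed score toward the mean by the unreliability: T̂ = 0.90·96.5 + 0.10·72.1 = 86.850 + 7.210 = 94.0600.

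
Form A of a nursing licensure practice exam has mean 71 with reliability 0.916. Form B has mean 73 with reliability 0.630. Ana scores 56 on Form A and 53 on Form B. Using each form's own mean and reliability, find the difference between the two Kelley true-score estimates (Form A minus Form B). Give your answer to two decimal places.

-3.14

T̂_A = 0.916(56) + 0.084(71) = 57.2600
T̂_B = 0.630(53) + 0.370(73) = 60.4000
T̂_A − T̂_B = -3.1400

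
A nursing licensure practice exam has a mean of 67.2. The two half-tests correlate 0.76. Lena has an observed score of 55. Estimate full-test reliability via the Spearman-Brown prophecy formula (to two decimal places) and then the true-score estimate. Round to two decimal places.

Spearman-Brown: ρ = 2r/(1 + r) = 2(0.76)/(1 + 0.76) = 1.520/1.76 = 0.8636 → 0.86
T̂ = 0.86(55) + 0.14(67.2) = 47.30 + 9.408 = 56.708 → 56.71

56.71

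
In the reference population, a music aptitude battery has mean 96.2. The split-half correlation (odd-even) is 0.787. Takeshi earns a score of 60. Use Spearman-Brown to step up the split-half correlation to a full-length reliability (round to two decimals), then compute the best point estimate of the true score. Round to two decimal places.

64.34

Spearman-Brown: ρ = 2r/(1 + r) = 2(0.787)/(1 + 0.787) = 1.5740/1.787 = 0.8808 → 0.88
Regress the observed score toward the mean by the unreliability: T̂ = 0.88·60 + 0.12·96.2 = 52.80 + 11.544 = 64.344.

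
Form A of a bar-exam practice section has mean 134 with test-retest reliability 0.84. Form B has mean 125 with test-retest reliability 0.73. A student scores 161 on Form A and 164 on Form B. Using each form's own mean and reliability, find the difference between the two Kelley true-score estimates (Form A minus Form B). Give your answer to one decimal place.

3.2

T̂_A = 0.84(161) + 0.16(134) = 156.680
T̂_B = 0.73(164) + 0.27(125) = 153.470
T̂_A − T̂_B = 3.210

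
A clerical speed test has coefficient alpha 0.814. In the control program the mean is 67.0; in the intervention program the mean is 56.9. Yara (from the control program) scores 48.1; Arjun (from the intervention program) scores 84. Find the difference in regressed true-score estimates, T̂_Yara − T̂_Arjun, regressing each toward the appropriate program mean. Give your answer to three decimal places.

-27.344

T̂_Yara = 0.814(48.1) + 0.186(67.0) = 51.61540
T̂_Arjun = 0.814(84) + 0.186(56.9) = 78.95940
Difference = 51.61540 − 78.95940 = -27.34400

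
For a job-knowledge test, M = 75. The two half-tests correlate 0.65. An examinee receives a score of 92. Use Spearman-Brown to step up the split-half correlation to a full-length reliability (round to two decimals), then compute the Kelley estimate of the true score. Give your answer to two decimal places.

88.43

Spearman-Brown: ρ = 2r/(1 + r) = 2(0.65)/(1 + 0.65) = 1.300/1.65 = 0.7879 → 0.79
T̂ = 0.79(92) + 0.21(75) = 72.68 + 15.75 = 88.430 → 88.43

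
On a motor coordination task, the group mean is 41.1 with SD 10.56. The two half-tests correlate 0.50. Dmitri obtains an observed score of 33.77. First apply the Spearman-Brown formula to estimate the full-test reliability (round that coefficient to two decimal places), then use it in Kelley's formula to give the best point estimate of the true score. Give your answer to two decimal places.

Spearman-Brown: ρ = 2r/(1 + r) = 2(0.50)/(1 + 0.50) = 1.000/1.50 = 0.6667 → 0.67
T̂ = 0.67(33.77) + 0.33(41.1) = 22.6259 + 13.563 = 36.189 → 36.19

36.19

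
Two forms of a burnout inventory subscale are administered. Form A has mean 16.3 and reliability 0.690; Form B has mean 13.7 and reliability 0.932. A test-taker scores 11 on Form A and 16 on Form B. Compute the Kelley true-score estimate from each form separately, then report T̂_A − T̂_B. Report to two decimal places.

-3.20

T̂_A = 0.690(11) + 0.310(16.3) = 12.6430
T̂_B = 0.932(16) + 0.068(13.7) = 15.8436
T̂_A − T̂_B = -3.2006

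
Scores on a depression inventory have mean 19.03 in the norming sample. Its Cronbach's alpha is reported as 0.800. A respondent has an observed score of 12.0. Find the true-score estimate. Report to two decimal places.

T̂ = 0.800(12.0) + 0.200(19.03) = 9.6000 + 3.80600 = 13.406 → 13.41

13.41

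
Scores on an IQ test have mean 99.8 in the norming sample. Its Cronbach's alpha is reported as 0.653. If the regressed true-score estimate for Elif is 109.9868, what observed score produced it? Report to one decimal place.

T̂ = ρX + (1 − ρ)μ  ⇒  X = (T̂ − (1 − ρ)μ) / ρ
X = (109.9868 − 0.347 × 99.8) / 0.653 = (109.9868 − 34.6306) / 0.653 = 75.3562 / 0.653 = 115.400

115.4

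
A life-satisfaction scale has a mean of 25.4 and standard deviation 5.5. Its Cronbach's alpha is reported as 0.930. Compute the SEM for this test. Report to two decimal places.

1.46

SEM = SD · √(1 − ρ) = 5.5 × √0.070 = 5.5 × 0.2646 = 1.455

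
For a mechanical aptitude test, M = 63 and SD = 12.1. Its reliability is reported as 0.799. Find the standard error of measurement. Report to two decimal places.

5.42

SEM = SD · √(1 − ρ) = 12.1 × √0.201 = 12.1 × 0.4483 = 5.425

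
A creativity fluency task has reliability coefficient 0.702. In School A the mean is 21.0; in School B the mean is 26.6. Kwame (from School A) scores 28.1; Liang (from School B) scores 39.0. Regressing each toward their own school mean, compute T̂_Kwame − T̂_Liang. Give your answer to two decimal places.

-9.32

T̂_Kwame = 0.702(28.1) + 0.298(21.0) = 25.9842
T̂_Liang = 0.702(39.0) + 0.298(26.6) = 35.3048
Difference = 25.9842 − 35.3048 = -9.3206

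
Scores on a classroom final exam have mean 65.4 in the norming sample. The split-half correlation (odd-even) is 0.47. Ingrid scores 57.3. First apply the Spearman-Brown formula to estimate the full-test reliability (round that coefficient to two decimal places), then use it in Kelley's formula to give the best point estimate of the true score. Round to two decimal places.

60.22

Spearman-Brown: ρ = 2r/(1 + r) = 2(0.47)/(1 + 0.47) = 0.940/1.47 = 0.6395 → 0.64
Weight the observed score by reliability and the mean by (1 − reliability): T̂ = 0.64·57.3 + 0.36·65.4 = 36.672 + 23.544 = 60.216.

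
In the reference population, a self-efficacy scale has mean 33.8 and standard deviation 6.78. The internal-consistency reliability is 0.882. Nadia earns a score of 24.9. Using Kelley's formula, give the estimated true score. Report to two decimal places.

25.95

T̂ = 0.882(24.9) + 0.118(33.8) = 21.9618 + 3.9884 = 25.950 → 25.95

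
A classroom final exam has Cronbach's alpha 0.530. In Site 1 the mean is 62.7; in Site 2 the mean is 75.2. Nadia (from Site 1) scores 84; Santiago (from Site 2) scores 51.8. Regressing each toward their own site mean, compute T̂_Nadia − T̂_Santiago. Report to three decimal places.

11.191

T̂_Nadia = 0.530(84) + 0.470(62.7) = 73.98900
T̂_Santiago = 0.530(51.8) + 0.470(75.2) = 62.79800
Difference = 73.98900 − 62.79800 = 11.19100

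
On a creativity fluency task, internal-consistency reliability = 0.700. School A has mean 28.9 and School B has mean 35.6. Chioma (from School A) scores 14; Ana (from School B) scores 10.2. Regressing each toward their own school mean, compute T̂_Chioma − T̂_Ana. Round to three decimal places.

T̂_Chioma = 0.700(14) + 0.300(28.9) = 18.47000
T̂_Ana = 0.700(10.2) + 0.300(35.6) = 17.82000
Difference = 18.47000 − 17.82000 = 0.65000

0.650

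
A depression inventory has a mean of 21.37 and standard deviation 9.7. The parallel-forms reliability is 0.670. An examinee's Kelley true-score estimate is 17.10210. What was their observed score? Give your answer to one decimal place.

15.0

T̂ = ρX + (1 − ρ)μ  ⇒  X = (T̂ − (1 − ρ)μ) / ρ
X = (17.10210 − 0.330 × 21.37) / 0.670 = (17.10210 − 7.05210) / 0.670 = 10.05000 / 0.670 = 15.000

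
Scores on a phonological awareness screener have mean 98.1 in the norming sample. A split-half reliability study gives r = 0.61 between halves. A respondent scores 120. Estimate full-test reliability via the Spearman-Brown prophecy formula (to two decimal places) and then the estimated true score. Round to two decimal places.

Spearman-Brown: ρ = 2r/(1 + r) = 2(0.61)/(1 + 0.61) = 1.220/1.61 = 0.7578 → 0.76
T̂ = ρX + (1 − ρ)μ
  = 0.76 × 120 + 0.24 × 98.1
  = 91.20 + 23.544
  = 114.744
  ≈ 114.74

114.74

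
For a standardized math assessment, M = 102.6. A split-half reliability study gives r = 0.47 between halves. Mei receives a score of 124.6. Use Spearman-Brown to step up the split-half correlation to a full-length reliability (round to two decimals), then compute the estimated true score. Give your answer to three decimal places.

116.680

Spearman-Brown: ρ = 2r/(1 + r) = 2(0.47)/(1 + 0.47) = 0.940/1.47 = 0.6395 → 0.64
Kelley's formula gives T̂ = 0.64·124.6 + 0.36·102.6 = 79.744 + 36.936 = 116.6800.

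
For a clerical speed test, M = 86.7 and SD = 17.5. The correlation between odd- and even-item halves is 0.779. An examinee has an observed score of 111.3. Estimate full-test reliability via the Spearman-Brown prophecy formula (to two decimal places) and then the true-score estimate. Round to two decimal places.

Spearman-Brown: ρ = 2r/(1 + r) = 2(0.779)/(1 + 0.779) = 1.5580/1.779 = 0.8758 → 0.88
T̂ = ρX + (1 − ρ)μ
  = 0.88 × 111.3 + 0.12 × 86.7
  = 97.944 + 10.404
  = 108.348
  ≈ 108.35

108.35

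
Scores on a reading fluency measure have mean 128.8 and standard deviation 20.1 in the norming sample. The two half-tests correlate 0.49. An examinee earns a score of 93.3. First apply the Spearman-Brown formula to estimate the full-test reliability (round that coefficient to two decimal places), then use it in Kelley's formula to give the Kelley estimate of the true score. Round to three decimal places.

105.370

Spearman-Brown: ρ = 2r/(1 + r) = 2(0.49)/(1 + 0.49) = 0.980/1.49 = 0.6577 → 0.66
T̂ = 0.66(93.3) + 0.34(128.8) = 61.578 + 43.792 = 105.3700 → 105.370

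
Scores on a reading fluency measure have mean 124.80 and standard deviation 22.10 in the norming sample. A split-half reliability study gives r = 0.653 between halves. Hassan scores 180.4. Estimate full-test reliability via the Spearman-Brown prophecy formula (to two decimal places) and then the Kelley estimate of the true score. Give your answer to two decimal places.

168.72

Spearman-Brown: ρ = 2r/(1 + r) = 2(0.653)/(1 + 0.653) = 1.3060/1.653 = 0.7901 → 0.79
Kelley's formula gives T̂ = 0.79·180.4 + 0.21·124.80 = 142.516 + 26.2080 = 168.724.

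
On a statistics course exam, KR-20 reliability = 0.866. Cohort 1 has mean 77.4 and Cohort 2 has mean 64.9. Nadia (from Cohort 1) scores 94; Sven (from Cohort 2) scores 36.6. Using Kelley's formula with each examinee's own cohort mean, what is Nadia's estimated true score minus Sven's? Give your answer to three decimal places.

T̂_Nadia = 0.866(94) + 0.134(77.4) = 91.77560
T̂_Sven = 0.866(36.6) + 0.134(64.9) = 40.39220
Difference = 91.77560 − 40.39220 = 51.38340

51.383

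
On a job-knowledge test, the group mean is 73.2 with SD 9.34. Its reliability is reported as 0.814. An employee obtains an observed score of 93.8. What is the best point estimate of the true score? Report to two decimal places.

T̂ = ρX + (1 − ρ)μ
  = 0.814 × 93.8 + 0.186 × 73.2
  = 76.3532 + 13.6152
  = 89.968
  ≈ 89.97

89.97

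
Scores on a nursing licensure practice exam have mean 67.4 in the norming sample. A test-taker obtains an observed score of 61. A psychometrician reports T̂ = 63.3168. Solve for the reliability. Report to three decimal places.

T̂ = ρX + (1 − ρ)μ  ⇒  T̂ − μ = ρ(X − μ)
ρ = (T̂ − μ)/(X − μ) = (63.3168 − 67.4) / (61 − 67.4) = -4.0832 / -6.4 = 0.63800

0.638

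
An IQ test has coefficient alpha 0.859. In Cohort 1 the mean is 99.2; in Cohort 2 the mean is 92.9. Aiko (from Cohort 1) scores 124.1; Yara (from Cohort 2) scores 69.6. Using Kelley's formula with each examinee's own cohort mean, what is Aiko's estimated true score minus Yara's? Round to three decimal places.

47.704

T̂_Aiko = 0.859(124.1) + 0.141(99.2) = 120.58910
T̂_Yara = 0.859(69.6) + 0.141(92.9) = 72.88530
Difference = 120.58910 − 72.88530 = 47.70380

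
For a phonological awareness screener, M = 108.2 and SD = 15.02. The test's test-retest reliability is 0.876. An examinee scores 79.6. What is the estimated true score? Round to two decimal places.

83.15

T̂ = ρX + (1 − ρ)μ
  = 0.876 × 79.6 + 0.124 × 108.2
  = 69.7296 + 13.4168
  = 83.146
  ≈ 83.15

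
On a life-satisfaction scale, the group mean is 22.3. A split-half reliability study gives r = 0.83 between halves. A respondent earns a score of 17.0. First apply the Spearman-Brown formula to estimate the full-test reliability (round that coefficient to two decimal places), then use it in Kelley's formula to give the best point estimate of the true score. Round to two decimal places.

Spearman-Brown: ρ = 2r/(1 + r) = 2(0.83)/(1 + 0.83) = 1.660/1.83 = 0.9071 → 0.91
Regress the observed score toward the mean by the unreliability: T̂ = 0.91·17.0 + 0.09·22.3 = 15.470 + 2.007 = 17.477.

17.48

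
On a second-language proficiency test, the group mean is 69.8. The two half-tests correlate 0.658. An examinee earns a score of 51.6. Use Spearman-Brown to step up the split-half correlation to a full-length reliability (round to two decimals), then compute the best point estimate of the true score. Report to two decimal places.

Spearman-Brown: ρ = 2r/(1 + r) = 2(0.658)/(1 + 0.658) = 1.3160/1.658 = 0.7937 → 0.79
Kelley's formula gives T̂ = 0.79·51.6 + 0.21·69.8 = 40.764 + 14.658 = 55.422.

55.42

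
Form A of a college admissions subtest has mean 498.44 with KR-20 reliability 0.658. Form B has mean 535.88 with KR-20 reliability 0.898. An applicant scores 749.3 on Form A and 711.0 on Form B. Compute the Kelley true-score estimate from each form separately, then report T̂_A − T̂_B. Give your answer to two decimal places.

T̂_A = 0.658(749.3) + 0.342(498.44) = 663.5059
T̂_B = 0.898(711.0) + 0.102(535.88) = 693.1378
T̂_A − T̂_B = -29.6319

-29.63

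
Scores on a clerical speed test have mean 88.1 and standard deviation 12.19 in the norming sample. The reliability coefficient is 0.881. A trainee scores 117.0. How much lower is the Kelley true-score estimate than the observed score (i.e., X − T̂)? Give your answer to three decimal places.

3.439

Regress the observed score toward the mean by the unreliability: T̂ = 0.881·117.0 + 0.119·88.1 = 103.0770 + 10.4839 = 113.56090.
X − T̂ = 117.0 − 113.5609 = 3.4391 → 3.439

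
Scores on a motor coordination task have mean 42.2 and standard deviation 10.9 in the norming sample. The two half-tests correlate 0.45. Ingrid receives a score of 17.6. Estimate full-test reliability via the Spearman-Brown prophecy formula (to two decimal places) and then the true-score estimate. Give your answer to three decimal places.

Spearman-Brown: ρ = 2r/(1 + r) = 2(0.45)/(1 + 0.45) = 0.900/1.45 = 0.6207 → 0.62
T̂ = 0.62(17.6) + 0.38(42.2) = 10.912 + 16.036 = 26.9480 → 26.948

26.948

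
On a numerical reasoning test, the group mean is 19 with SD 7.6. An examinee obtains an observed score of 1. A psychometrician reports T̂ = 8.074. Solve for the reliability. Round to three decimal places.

0.607

T̂ = ρX + (1 − ρ)μ  ⇒  T̂ − μ = ρ(X − μ)
ρ = (T̂ − μ)/(X − μ) = (8.074 − 19) / (1 − 19) = -10.926 / -18.0 = 0.60700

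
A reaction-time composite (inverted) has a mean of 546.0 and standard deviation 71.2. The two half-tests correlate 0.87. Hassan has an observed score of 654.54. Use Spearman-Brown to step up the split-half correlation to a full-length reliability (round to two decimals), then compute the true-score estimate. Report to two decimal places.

646.94

Spearman-Brown: ρ = 2r/(1 + r) = 2(0.87)/(1 + 0.87) = 1.740/1.87 = 0.9305 → 0.93
Kelley's formula gives T̂ = 0.93·654.54 + 0.07·546.0 = 608.7222 + 38.220 = 646.942.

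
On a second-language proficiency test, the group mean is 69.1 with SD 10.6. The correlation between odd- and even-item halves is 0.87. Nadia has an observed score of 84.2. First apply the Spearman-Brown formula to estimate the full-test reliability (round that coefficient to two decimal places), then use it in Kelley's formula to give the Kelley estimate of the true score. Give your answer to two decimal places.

83.14

Spearman-Brown: ρ = 2r/(1 + r) = 2(0.87)/(1 + 0.87) = 1.740/1.87 = 0.9305 → 0.93
T̂ = ρX + (1 − ρ)μ
  = 0.93 × 84.2 + 0.07 × 69.1
  = 78.306 + 4.837
  = 83.143
  ≈ 83.14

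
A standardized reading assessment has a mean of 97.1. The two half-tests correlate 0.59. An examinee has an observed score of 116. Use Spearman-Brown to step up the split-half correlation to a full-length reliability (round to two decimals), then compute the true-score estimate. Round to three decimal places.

111.086

Spearman-Brown: ρ = 2r/(1 + r) = 2(0.59)/(1 + 0.59) = 1.180/1.59 = 0.7421 → 0.74
T̂ = ρX + (1 − ρ)μ
  = 0.74 × 116 + 0.26 × 97.1
  = 85.84 + 25.246
  = 111.0860
  ≈ 111.086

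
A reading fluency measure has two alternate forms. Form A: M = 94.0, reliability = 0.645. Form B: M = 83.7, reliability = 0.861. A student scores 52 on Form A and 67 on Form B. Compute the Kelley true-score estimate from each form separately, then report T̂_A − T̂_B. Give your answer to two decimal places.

T̂_A = 0.645(52) + 0.355(94.0) = 66.9100
T̂_B = 0.861(67) + 0.139(83.7) = 69.3213
T̂_A − T̂_B = -2.4113

-2.41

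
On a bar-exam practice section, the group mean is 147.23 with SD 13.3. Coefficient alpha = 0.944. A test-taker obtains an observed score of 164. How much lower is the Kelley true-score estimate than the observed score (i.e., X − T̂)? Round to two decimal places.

T̂ = 0.944(164) + 0.056(147.23) = 154.816 + 8.24488 = 163.0609 → 163.061
X − T̂ = 164 − 163.061 = 0.939 → 0.94

0.94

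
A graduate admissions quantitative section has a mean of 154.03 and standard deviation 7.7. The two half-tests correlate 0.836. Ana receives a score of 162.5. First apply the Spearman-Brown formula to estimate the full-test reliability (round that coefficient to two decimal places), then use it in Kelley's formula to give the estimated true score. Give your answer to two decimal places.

Spearman-Brown: ρ = 2r/(1 + r) = 2(0.836)/(1 + 0.836) = 1.6720/1.836 = 0.9107 → 0.91
T̂ = 0.91(162.5) + 0.09(154.03) = 147.875 + 13.8627 = 161.738 → 161.74

161.74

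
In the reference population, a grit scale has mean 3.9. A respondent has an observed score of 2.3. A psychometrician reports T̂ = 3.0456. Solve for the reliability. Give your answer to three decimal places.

0.534

T̂ = ρX + (1 − ρ)μ  ⇒  T̂ − μ = ρ(X − μ)
ρ = (T̂ − μ)/(X − μ) = (3.0456 − 3.9) / (2.3 − 3.9) = -0.8544 / -1.6 = 0.53400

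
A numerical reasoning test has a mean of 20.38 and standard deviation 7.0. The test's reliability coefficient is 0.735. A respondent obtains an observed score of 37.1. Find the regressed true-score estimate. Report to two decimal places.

T̂ = ρX + (1 − ρ)μ
  = 0.735 × 37.1 + 0.265 × 20.38
  = 27.2685 + 5.40070
  = 32.669
  ≈ 32.67

32.67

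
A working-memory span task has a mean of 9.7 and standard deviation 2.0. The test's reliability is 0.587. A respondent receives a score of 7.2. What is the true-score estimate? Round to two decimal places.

T̂ = 0.587(7.2) + 0.413(9.7) = 4.2264 + 4.0061 = 8.232 → 8.23

8.23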